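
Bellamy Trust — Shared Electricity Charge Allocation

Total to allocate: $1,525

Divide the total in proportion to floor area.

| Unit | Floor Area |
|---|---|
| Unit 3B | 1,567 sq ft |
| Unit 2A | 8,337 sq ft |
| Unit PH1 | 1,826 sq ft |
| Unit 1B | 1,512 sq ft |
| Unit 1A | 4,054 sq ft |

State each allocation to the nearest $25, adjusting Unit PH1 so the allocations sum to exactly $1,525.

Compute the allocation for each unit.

Total floor area = 17,296.
Unrounded shares: Unit 3B 1,567/17,296 × $1,525 = 138.16; Unit 2A 8,337/17,296 × $1,525 = 735.08; Unit PH1 1,826/17,296 × $1,525 = 161.00; Unit 1B 1,512/17,296 × $1,525 = 133.31; Unit 1A 4,054/17,296 × $1,525 = 357.44.
After rounding ($25): Unit 3B $150; Unit 2A $725; Unit PH1 $150; Unit 1B $125; Unit 1A $350. Sum = $1,500.
Difference $1,525 − $1,500 = +$25 applied to Unit PH1: Unit PH1 becomes $175.

Unit 3B: $150 · Unit 2A: $725 · Unit PH1: $175 · Unit 1B: $125 · Unit 1A: $350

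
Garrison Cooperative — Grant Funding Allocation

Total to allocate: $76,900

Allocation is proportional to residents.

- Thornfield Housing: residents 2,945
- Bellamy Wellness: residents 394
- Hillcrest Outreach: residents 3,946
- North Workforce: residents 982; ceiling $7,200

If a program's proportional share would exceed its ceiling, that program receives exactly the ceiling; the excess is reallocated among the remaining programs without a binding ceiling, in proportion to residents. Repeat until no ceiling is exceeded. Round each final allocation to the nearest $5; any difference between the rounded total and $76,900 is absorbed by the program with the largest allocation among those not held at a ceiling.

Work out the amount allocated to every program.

Thornfield Housing: $28,175 | Bellamy Wellness: $3,770 | Hillcrest Outreach: $37,755 | North Workforce: $7,200

Residents total: 8,267.
Unconstrained shares: Thornfield Housing 27,394.52; Bellamy Wellness 3,665.01; Hillcrest Outreach 36,705.87; North Workforce 9,134.61.
Held at cap: North Workforce ($7,200); balance $69,700 reallocated over remaining residents 7,285.
Remaining shares: Thornfield Housing 28,176.60 → $28,175; Bellamy Wellness 3,769.64 → $3,770; Hillcrest Outreach 37,753.77 → $37,755.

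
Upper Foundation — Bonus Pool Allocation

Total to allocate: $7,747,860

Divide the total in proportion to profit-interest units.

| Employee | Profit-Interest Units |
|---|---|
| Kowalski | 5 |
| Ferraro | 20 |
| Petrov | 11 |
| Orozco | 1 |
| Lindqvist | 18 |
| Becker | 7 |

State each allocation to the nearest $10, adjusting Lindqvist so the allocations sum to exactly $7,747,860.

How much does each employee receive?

Sum of profit-interest units: 62.
Proportional shares: Kowalski 5/62 × $7,747,860 = 624,827.42; Ferraro 20/62 × $7,747,860 = 2,499,309.68; Petrov 11/62 × $7,747,860 = 1,374,620.32; Orozco 1/62 × $7,747,860 = 124,965.48; Lindqvist 18/62 × $7,747,860 = 2,249,378.71; Becker 7/62 × $7,747,860 = 874,758.39.
Rounded to nearest $10: Kowalski $624,830; Ferraro $2,499,310; Petrov $1,374,620; Orozco $124,970; Lindqvist $2,249,380; Becker $874,760. Sum = $7,747,870.
Difference $7,747,860 − $7,747,870 = −$10 applied to Lindqvist: Lindqvist becomes $2,249,370.

Kowalski: $624,830 | Ferraro: $2,499,310 | Petrov: $1,374,620 | Orozco: $124,970 | Lindqvist: $2,249,370 | Becker: $874,760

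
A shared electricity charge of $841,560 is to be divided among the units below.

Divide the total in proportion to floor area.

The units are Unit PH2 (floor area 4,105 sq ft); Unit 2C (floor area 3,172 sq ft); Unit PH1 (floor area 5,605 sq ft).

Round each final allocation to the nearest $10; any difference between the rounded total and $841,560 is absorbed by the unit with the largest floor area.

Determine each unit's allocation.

Unit PH2: $268,170 · Unit 2C: $207,220 · Unit PH1: $366,170

Combined floor area = 4,105 + 3,172 + 5,605 = 12,882.
Pro-rata amounts: Unit PH2 268,172.94; Unit 2C 207,221.57; Unit PH1 366,165.49.
At nearest $10: Unit PH2 $268,170; Unit 2C $207,220; Unit PH1 $366,170. Sum = $841,560.
No rounding difference to absorb.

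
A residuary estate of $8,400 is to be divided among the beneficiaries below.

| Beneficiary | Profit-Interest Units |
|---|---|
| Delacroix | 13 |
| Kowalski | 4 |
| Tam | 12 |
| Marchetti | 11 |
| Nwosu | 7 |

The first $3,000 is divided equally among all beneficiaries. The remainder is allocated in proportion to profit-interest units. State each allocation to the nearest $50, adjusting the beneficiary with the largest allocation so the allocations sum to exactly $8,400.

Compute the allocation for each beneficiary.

Delacroix: $2,100 · Kowalski: $1,050 · Tam: $2,000 · Marchetti: $1,850 · Nwosu: $1,400

$3,000 shared equally gives $600 per beneficiary.
Remainder $5,400 by profit-interest units (total 47): Delacroix 1,493.62 → $1,500; Kowalski 459.57 → $450; Tam 1,378.72 → $1,400; Marchetti 1,263.83 → $1,250; Nwosu 804.26 → $800.
Totals: Delacroix $600 + $1,500 = $2,100; Kowalski $600 + $450 = $1,050; Tam $600 + $1,400 = $2,000; Marchetti $600 + $1,250 = $1,850; Nwosu $600 + $800 = $1,400.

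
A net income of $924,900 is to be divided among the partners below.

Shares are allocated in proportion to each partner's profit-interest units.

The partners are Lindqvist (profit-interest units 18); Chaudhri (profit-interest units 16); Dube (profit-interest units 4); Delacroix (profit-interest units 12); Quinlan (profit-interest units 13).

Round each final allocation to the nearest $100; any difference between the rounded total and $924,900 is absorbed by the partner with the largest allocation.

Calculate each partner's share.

Lindqvist: $264,200 | Chaudhri: $234,900 | Dube: $58,700 | Delacroix: $176,200 | Quinlan: $190,900

Total profit-interest units = 63.
Unrounded shares: Lindqvist 18/63 × $924,900 = 264,257.14; Chaudhri 16/63 × $924,900 = 234,895.24; Dube 4/63 × $924,900 = 58,723.81; Delacroix 12/63 × $924,900 = 176,171.43; Quinlan 13/63 × $924,900 = 190,852.38.
At nearest $100: Lindqvist $264,300; Chaudhri $234,900; Dube $58,700; Delacroix $176,200; Quinlan $190,900. Sum = $925,000.
Difference $924,900 − $925,000 = −$100 applied to largest allocation (Lindqvist): Lindqvist becomes $264,200.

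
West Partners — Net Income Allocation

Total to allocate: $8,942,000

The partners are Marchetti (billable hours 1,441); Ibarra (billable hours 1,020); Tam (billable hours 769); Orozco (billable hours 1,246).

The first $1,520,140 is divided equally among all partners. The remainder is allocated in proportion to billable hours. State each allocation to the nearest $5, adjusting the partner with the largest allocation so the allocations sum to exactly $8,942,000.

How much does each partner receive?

$1,520,140 shared equally gives $380,035 per partner.
Remainder $7,421,860 by billable hours (total 4,476): Marchetti 2,389,387.90 → $2,389,390; Ibarra 1,691,308.58 → $1,691,310; Tam 1,275,114.02 → $1,275,115; Orozco 2,066,049.50 → $2,066,050.
Rounding difference −$5 on remainder applied to Marchetti.
Totals: Marchetti $380,035 + $2,389,385 = $2,769,420; Ibarra $380,035 + $1,691,310 = $2,071,345; Tam $380,035 + $1,275,115 = $1,655,150; Orozco $380,035 + $2,066,050 = $2,446,085.

Marchetti: $2,769,420; Ibarra: $2,071,345; Tam: $1,655,150; Orozco: $2,446,085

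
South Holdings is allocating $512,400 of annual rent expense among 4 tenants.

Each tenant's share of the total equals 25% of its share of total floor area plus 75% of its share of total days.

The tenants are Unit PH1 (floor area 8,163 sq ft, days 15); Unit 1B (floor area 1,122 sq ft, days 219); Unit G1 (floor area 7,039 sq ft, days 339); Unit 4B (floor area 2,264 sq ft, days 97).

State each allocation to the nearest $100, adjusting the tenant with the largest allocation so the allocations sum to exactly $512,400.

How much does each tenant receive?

Floor area total 18,588; days total 670.
Composite weights (25% floor area + 75% days): Unit PH1 0.1266; Unit 1B 0.2602; Unit G1 0.4741; Unit 4B 0.1390.
Pro-rata amounts: Unit PH1 64,859.40; Unit 1B 133,346.79; Unit G1 242,953.90; Unit 4B 71,239.92.
At nearest $100: Unit PH1 $64,900; Unit 1B $133,300; Unit G1 $243,000; Unit 4B $71,200. Sum = $512,400.
No rounding difference to absorb.

Unit PH1: $64,900 · Unit 1B: $133,300 · Unit G1: $243,000 · Unit 4B: $71,200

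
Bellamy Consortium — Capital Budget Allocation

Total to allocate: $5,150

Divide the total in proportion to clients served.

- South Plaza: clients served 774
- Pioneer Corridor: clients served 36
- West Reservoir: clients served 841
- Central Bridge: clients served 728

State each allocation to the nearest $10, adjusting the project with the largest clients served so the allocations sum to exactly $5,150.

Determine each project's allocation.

Sum of clients served: 2,379.
Proportional shares: South Plaza 774/2,379 × $5,150 = 1,675.54; Pioneer Corridor 36/2,379 × $5,150 = 77.93; West Reservoir 841/2,379 × $5,150 = 1,820.58; Central Bridge 728/2,379 × $5,150 = 1,575.96.
At nearest $10: South Plaza $1,680; Pioneer Corridor $80; West Reservoir $1,820; Central Bridge $1,580. Sum = $5,160.
Difference $5,150 − $5,160 = −$10 applied to largest clients served (West Reservoir): West Reservoir becomes $1,810.

South Plaza: $1,680 · Pioneer Corridor: $80 · West Reservoir: $1,810 · Central Bridge: $1,580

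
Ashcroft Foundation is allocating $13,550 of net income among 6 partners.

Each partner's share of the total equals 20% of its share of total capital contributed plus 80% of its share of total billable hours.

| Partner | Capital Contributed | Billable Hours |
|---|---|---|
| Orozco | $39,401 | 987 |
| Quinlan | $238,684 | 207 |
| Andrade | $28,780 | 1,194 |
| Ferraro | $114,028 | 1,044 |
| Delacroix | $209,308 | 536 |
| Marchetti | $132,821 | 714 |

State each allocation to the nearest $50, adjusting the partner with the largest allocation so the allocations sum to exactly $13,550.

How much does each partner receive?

Orozco: $2,450 · Quinlan: $1,350 · Andrade: $2,850 · Ferraro: $2,800 · Delacroix: $2,000 · Marchetti: $2,100

Totals — capital contributed 763,022, billable hours 4,682.
Blended shares (20% capital contributed + 80% billable hours): Orozco 0.1790; Quinlan 0.0979; Andrade 0.2116; Ferraro 0.2083; Delacroix 0.1464; Marchetti 0.1568.
Proportional shares: Orozco 2,425.09; Quinlan 1,326.98; Andrade 2,866.63; Ferraro 2,822.11; Delacroix 1,984.37; Marchetti 2,124.82.
Rounded to nearest $50: Orozco $2,450; Quinlan $1,350; Andrade $2,850; Ferraro $2,800; Delacroix $2,000; Marchetti $2,100. Sum = $13,550.
Rounded total matches; no reconciliation needed.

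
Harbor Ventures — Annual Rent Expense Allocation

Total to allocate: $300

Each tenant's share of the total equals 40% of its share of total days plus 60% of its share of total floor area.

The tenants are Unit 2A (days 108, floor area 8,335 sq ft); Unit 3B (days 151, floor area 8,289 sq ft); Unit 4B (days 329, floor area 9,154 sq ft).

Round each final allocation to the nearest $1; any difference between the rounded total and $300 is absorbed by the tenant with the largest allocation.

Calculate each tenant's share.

Unit 2A: $80 | Unit 3B: $89 | Unit 4B: $131

Totals — days 588, floor area 25,778.
Composite weights (40% days + 60% floor area): Unit 2A 0.2675; Unit 3B 0.2957; Unit 4B 0.4369.
Unrounded shares: Unit 2A 80.24; Unit 3B 88.70; Unit 4B 131.06.
After rounding ($1): Unit 2A $80; Unit 3B $89; Unit 4B $131. Sum = $300.
No rounding difference to absorb.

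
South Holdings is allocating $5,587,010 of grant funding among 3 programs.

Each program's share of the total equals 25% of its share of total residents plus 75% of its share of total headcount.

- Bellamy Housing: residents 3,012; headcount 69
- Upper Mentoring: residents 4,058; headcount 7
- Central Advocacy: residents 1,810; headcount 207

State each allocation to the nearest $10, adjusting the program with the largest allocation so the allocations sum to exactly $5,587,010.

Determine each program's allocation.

Residents total 8,880; headcount total 283.
Composite weights (25% residents + 75% headcount): Bellamy Housing 0.2677; Upper Mentoring 0.1328; Central Advocacy 0.5995.
Pro-rata amounts: Bellamy Housing 1,495,416.24; Upper Mentoring 741,936.67; Central Advocacy 3,349,657.09.
Rounded to nearest $10: Bellamy Housing $1,495,420; Upper Mentoring $741,940; Central Advocacy $3,349,660. Sum = $5,587,020.
Difference $5,587,010 − $5,587,020 = −$10 applied to largest allocation (Central Advocacy): Central Advocacy becomes $3,349,650.

Bellamy Housing: $1,495,420 | Upper Mentoring: $741,940 | Central Advocacy: $3,349,650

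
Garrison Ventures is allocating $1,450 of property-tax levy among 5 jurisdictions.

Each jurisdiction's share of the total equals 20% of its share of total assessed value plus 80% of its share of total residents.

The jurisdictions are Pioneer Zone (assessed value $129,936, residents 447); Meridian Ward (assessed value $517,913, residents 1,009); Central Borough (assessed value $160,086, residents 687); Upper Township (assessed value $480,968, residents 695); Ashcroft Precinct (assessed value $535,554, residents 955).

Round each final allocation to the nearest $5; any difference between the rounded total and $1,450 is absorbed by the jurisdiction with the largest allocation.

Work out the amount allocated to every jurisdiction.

Pioneer Zone: $155 · Meridian Ward: $395 · Central Borough: $235 · Upper Township: $290 · Ashcroft Precinct: $375

Assessed value total 1,824,457; residents total 3,793.
Combined weights (20% assessed value + 80% residents): Pioneer Zone 0.1085; Meridian Ward 0.2696; Central Borough 0.1624; Upper Township 0.1993; Ashcroft Precinct 0.2601.
Unrounded shares: Pioneer Zone 157.36; Meridian Ward 390.90; Central Borough 235.55; Upper Township 289.00; Ashcroft Precinct 377.19.
Rounded to nearest $5: Pioneer Zone $155; Meridian Ward $390; Central Borough $235; Upper Township $290; Ashcroft Precinct $375. Sum = $1,445.
Difference $1,450 − $1,445 = +$5 applied to largest allocation (Meridian Ward): Meridian Ward becomes $395.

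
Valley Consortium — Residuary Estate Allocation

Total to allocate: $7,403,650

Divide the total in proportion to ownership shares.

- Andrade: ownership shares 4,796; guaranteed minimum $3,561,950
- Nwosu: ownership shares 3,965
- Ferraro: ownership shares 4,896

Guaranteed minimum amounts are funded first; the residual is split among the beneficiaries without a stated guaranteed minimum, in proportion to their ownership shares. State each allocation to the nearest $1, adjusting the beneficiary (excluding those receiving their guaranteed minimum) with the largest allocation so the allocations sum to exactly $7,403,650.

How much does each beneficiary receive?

Minimums first: Andrade $3,561,950. Balance $3,841,700.
Balance split over remaining ownership shares 8,861: Nwosu 1,719,031.77 → $1,719,032; Ferraro 2,122,668.23 → $2,122,668.

Andrade: $3,561,950 · Nwosu: $1,719,032 · Ferraro: $2,122,668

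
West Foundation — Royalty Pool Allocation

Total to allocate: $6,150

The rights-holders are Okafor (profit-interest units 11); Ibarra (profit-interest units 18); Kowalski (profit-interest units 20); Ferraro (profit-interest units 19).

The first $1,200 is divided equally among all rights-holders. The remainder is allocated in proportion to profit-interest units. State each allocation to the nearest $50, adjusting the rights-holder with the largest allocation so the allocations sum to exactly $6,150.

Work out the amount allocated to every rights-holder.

$1,200 shared equally gives $300 per rights-holder.
Remainder $4,950 by profit-interest units (total 68): Okafor 800.74 → $800; Ibarra 1,310.29 → $1,300; Kowalski 1,455.88 → $1,450; Ferraro 1,383.09 → $1,400.
Totals: Okafor $300 + $800 = $1,100; Ibarra $300 + $1,300 = $1,600; Kowalski $300 + $1,450 = $1,750; Ferraro $300 + $1,400 = $1,700.

Okafor: $1,100; Ibarra: $1,600; Kowalski: $1,750; Ferraro: $1,700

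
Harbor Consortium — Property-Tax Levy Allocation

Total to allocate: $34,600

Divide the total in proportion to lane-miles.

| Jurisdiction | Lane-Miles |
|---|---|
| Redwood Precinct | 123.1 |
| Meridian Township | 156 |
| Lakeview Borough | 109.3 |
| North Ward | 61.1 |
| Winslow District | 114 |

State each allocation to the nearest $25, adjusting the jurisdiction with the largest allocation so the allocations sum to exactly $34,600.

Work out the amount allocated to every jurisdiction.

Redwood Precinct: $7,550 · Meridian Township: $9,600 · Lakeview Borough: $6,700 · North Ward: $3,750 · Winslow District: $7,000

Lane-miles total: 563.5.
Proportional shares: Redwood Precinct 123.1/563.5 × $34,600 = 7,558.58; Meridian Township 156/563.5 × $34,600 = 9,578.70; Lakeview Borough 109.3/563.5 × $34,600 = 6,711.23; North Ward 61.1/563.5 × $34,600 = 3,751.66; Winslow District 114/563.5 × $34,600 = 6,999.82.
After rounding ($25): Redwood Precinct $7,550; Meridian Township $9,575; Lakeview Borough $6,700; North Ward $3,750; Winslow District $7,000. Sum = $34,575.
Difference $34,600 − $34,575 = +$25 applied to largest allocation (Meridian Township): Meridian Township becomes $9,600.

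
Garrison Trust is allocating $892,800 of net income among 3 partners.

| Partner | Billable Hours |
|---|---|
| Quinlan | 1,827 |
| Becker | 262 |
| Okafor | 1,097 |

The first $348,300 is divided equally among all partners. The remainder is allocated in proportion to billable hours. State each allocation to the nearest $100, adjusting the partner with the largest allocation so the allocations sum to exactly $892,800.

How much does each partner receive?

$348,300 shared equally gives $116,100 per partner.
Remainder $544,500 by billable hours (total 3,186): Quinlan 312,241.53 → $312,200; Becker 44,776.84 → $44,800; Okafor 187,481.64 → $187,500.
Totals: Quinlan $116,100 + $312,200 = $428,300; Becker $116,100 + $44,800 = $160,900; Okafor $116,100 + $187,500 = $303,600.

Quinlan: $428,300; Becker: $160,900; Okafor: $303,600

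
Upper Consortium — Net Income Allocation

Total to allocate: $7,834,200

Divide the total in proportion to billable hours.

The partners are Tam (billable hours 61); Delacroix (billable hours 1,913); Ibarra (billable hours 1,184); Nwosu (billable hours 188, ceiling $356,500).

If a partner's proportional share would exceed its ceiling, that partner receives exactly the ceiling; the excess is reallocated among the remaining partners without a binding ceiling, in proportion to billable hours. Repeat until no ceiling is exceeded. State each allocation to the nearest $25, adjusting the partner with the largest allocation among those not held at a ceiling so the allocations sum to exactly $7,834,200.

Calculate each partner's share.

Tam: $144,450 | Delacroix: $4,529,700 | Ibarra: $2,803,550 | Nwosu: $356,500

Total billable hours = 3,346.
Proportional shares (ignoring caps): Tam 142,823.13; Delacroix 4,479,027.08; Ibarra 2,772,173.58; Nwosu 440,176.21.
Held at cap: Nwosu ($356,500); remaining pool $7,477,700 reallocated over remaining billable hours 3,158.
Shares after redistribution: Tam 144,439.42 → $144,450; Delacroix 4,529,715.04 → $4,529,725; Ibarra 2,803,545.54 → $2,803,550.
Rounding difference −$25 applied to Delacroix → $4,529,700.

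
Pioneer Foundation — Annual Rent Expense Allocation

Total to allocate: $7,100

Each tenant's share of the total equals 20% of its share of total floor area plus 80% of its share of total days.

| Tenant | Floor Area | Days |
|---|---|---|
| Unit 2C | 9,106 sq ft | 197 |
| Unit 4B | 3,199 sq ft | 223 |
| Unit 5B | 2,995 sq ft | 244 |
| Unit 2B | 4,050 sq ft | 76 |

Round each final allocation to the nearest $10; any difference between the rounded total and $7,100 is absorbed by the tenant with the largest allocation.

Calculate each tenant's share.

Floor area total 19,350; days total 740.
Composite weights (20% floor area + 80% days): Unit 2C 0.3071; Unit 4B 0.2741; Unit 5B 0.2947; Unit 2B 0.1240.
Proportional shares: Unit 2C 2,180.35; Unit 4B 1,946.43; Unit 5B 2,092.65; Unit 2B 880.56.
Rounded to nearest $10: Unit 2C $2,180; Unit 4B $1,950; Unit 5B $2,090; Unit 2B $880. Sum = $7,100.
Sum already equals the total — no adjustment.

Unit 2C: $2,180; Unit 4B: $1,950; Unit 5B: $2,090; Unit 2B: $880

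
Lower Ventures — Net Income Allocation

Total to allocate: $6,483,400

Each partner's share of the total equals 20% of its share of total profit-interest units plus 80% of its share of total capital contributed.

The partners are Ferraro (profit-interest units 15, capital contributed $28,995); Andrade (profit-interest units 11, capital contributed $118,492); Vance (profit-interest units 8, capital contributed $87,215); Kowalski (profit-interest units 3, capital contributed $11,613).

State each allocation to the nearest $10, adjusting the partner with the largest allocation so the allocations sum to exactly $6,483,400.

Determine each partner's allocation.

Profit-interest units total 37; capital contributed total 246,315.
Composite weights (20% profit-interest units + 80% capital contributed): Ferraro 0.1753; Andrade 0.4443; Vance 0.3265; Kowalski 0.0539.
Unrounded shares: Ferraro 1,136,236.45; Andrade 2,880,616.79; Vance 2,116,872.53; Kowalski 349,674.22.
At nearest $10: Ferraro $1,136,240; Andrade $2,880,620; Vance $2,116,870; Kowalski $349,670. Sum = $6,483,400.
Sum already equals the total — no adjustment.

Ferraro: $1,136,240 | Andrade: $2,880,620 | Vance: $2,116,870 | Kowalski: $349,670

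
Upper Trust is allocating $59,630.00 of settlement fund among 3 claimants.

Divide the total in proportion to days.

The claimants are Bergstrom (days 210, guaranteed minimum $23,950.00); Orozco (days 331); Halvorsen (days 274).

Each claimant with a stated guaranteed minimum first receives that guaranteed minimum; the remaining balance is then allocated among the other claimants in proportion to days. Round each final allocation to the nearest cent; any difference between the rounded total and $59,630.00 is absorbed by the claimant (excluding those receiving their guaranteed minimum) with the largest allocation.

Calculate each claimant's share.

Minimums first: Bergstrom $23,950.00. Balance $35,680.00.
Balance split over remaining days 605: Orozco 19,520.7934 → $19,520.79; Halvorsen 16,159.2066 → $16,159.21.

Bergstrom: $23,950.00 · Orozco: $19,520.79 · Halvorsen: $16,159.21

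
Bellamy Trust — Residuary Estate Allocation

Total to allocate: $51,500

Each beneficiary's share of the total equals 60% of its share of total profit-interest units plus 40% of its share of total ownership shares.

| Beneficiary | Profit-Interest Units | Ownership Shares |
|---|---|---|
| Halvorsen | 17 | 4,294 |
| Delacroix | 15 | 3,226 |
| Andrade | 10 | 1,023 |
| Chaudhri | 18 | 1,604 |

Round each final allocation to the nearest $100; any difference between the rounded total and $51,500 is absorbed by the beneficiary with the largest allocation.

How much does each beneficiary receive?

Halvorsen: $17,500; Delacroix: $14,300; Andrade: $7,200; Chaudhri: $12,500

Profit-interest units total 60; ownership shares total 10,147.
Blended shares (60% profit-interest units + 40% ownership shares): Halvorsen 0.3393; Delacroix 0.2772; Andrade 0.1403; Chaudhri 0.2432.
Pro-rata amounts: Halvorsen 17,472.49; Delacroix 14,274.29; Andrade 7,226.85; Chaudhri 12,526.37.
After rounding ($100): Halvorsen $17,500; Delacroix $14,300; Andrade $7,200; Chaudhri $12,500. Sum = $51,500.
No rounding difference to absorb.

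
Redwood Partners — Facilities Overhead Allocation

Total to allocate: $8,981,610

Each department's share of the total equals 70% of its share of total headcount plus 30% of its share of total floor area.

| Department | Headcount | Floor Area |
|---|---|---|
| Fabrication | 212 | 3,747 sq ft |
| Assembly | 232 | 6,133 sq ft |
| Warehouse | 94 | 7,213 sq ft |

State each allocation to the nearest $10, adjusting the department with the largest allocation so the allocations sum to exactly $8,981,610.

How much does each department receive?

Totals — headcount 538, floor area 17,093.
Combined weights (70% headcount + 30% floor area): Fabrication 0.3416; Assembly 0.4095; Warehouse 0.2489.
Unrounded shares: Fabrication 3,068,119.72; Assembly 3,677,962.92; Warehouse 2,235,527.36.
At nearest $10: Fabrication $3,068,120; Assembly $3,677,960; Warehouse $2,235,530. Sum = $8,981,610.
Rounded total matches; no reconciliation needed.

Fabrication: $3,068,120; Assembly: $3,677,960; Warehouse: $2,235,530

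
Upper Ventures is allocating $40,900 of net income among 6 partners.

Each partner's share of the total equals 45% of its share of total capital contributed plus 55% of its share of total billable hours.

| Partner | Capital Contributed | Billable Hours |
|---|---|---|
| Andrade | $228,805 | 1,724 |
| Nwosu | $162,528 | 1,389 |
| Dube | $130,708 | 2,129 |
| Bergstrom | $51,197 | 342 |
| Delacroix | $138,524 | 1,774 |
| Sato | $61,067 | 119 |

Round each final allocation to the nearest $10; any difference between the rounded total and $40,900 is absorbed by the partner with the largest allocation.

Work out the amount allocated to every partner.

Andrade: $10,630 · Nwosu: $8,050 · Dube: $9,520 · Bergstrom: $2,250 · Delacroix: $8,640 · Sato: $1,810

Capital contributed total 772,829; billable hours total 7,477.
Combined weights (45% capital contributed + 55% billable hours): Andrade 0.2600; Nwosu 0.1968; Dube 0.2327; Bergstrom 0.0550; Delacroix 0.2112; Sato 0.0443.
Proportional shares: Andrade 10,635.77; Nwosu 8,049.51; Dube 9,518.05; Bergstrom 2,248.19; Delacroix 8,636.15; Sato 1,812.34.
Rounded to nearest $10: Andrade $10,640; Nwosu $8,050; Dube $9,520; Bergstrom $2,250; Delacroix $8,640; Sato $1,810. Sum = $40,910.
Difference $40,900 − $40,910 = −$10 applied to largest allocation (Andrade): Andrade becomes $10,630.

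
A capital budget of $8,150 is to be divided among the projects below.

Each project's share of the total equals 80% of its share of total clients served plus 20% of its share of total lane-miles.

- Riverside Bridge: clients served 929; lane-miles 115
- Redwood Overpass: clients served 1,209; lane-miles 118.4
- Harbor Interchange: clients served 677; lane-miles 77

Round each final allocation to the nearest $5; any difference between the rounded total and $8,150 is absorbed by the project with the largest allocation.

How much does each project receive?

Totals — clients served 2,815, lane-miles 310.4.
Composite weights (80% clients served + 20% lane-miles): Riverside Bridge 0.3381; Redwood Overpass 0.4199; Harbor Interchange 0.2420.
Pro-rata amounts: Riverside Bridge 2,755.61; Redwood Overpass 3,421.99; Harbor Interchange 1,972.39.
After rounding ($5): Riverside Bridge $2,755; Redwood Overpass $3,420; Harbor Interchange $1,970. Sum = $8,145.
Difference $8,150 − $8,145 = +$5 applied to largest allocation (Redwood Overpass): Redwood Overpass becomes $3,425.

Riverside Bridge: $2,755 · Redwood Overpass: $3,425 · Harbor Interchange: $1,970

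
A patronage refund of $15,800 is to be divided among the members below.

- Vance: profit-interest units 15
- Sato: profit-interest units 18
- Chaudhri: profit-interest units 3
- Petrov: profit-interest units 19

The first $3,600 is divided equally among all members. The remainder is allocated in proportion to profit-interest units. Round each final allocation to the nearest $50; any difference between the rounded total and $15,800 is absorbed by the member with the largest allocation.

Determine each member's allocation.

Vance: $4,250 | Sato: $4,900 | Chaudhri: $1,550 | Petrov: $5,100

First tranche $3,600 split equally: $900 each.
Remainder $12,200 by profit-interest units (total 55): Vance 3,327.27 → $3,350; Sato 3,992.73 → $4,000; Chaudhri 665.45 → $650; Petrov 4,214.55 → $4,200.
Totals: Vance $900 + $3,350 = $4,250; Sato $900 + $4,000 = $4,900; Chaudhri $900 + $650 = $1,550; Petrov $900 + $4,200 = $5,100.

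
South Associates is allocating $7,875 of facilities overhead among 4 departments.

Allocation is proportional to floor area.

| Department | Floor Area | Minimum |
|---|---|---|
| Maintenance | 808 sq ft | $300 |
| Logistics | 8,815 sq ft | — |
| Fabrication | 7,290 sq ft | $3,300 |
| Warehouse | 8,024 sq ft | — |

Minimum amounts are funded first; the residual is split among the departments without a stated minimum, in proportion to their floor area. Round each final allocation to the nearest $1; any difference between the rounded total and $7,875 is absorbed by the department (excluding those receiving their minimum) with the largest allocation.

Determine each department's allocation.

Maintenance: $300; Logistics: $2,238; Fabrication: $3,300; Warehouse: $2,037

Fund the minimums — Maintenance $300; Fabrication $3,300. Remaining pool $4,275.
Remaining pool split over remaining floor area 16,839: Logistics 2,237.91 → $2,238; Warehouse 2,037.09 → $2,037.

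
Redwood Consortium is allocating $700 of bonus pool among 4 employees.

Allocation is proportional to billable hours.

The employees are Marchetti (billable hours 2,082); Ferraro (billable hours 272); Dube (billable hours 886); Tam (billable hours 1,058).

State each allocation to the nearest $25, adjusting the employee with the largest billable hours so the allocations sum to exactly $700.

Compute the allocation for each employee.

Total billable hours = 4,298.
Unrounded shares: Marchetti 2,082/4,298 × $700 = 339.09; Ferraro 272/4,298 × $700 = 44.30; Dube 886/4,298 × $700 = 144.30; Tam 1,058/4,298 × $700 = 172.31.
At nearest $25: Marchetti $350; Ferraro $50; Dube $150; Tam $175. Sum = $725.
Difference $700 − $725 = −$25 applied to largest billable hours (Marchetti): Marchetti becomes $325.

Marchetti: $325 | Ferraro: $50 | Dube: $150 | Tam: $175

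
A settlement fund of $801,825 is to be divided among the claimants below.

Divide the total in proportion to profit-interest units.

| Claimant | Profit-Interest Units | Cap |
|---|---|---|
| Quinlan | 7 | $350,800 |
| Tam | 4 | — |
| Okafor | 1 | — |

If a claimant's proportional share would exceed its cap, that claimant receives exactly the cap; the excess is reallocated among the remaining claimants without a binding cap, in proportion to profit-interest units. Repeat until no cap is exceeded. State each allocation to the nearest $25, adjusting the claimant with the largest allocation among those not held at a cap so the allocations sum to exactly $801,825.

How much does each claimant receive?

Quinlan: $350,800 | Tam: $360,825 | Okafor: $90,200

Combined profit-interest units = 12.
Pro-rata shares before constraints: Quinlan 467,731.25; Tam 267,275.00; Okafor 66,818.75.
Capped: Quinlan ($350,800); balance $451,025 reallocated over remaining profit-interest units 5.
Shares after redistribution: Tam 360,820.00 → $360,825; Okafor 90,205.00 → $90,200.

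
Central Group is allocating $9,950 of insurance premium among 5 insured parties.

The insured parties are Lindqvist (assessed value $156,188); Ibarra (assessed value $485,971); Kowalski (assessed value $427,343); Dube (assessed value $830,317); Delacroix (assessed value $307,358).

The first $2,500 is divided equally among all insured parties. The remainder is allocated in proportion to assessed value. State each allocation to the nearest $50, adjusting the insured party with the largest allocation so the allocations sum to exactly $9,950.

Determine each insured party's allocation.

Lindqvist: $1,050 | Ibarra: $2,150 | Kowalski: $1,950 | Dube: $3,250 | Delacroix: $1,550

First tranche $2,500 split equally: $500 each.
Remainder $7,450 by assessed value (total 2,207,177): Lindqvist 527.19 → $550; Ibarra 1,640.32 → $1,650; Kowalski 1,442.43 → $1,450; Dube 2,802.61 → $2,800; Delacroix 1,037.44 → $1,050.
Rounding difference −$50 on remainder applied to Dube.
Totals: Lindqvist $500 + $550 = $1,050; Ibarra $500 + $1,650 = $2,150; Kowalski $500 + $1,450 = $1,950; Dube $500 + $2,750 = $3,250; Delacroix $500 + $1,050 = $1,550.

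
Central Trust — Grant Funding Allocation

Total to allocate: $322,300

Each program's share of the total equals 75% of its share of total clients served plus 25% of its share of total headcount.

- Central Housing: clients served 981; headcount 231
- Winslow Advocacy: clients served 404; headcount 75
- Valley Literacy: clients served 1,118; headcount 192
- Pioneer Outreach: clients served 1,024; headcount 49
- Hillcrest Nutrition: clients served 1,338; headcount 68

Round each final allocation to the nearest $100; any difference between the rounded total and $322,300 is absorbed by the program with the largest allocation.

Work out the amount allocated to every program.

Clients served total 4,865; headcount total 615.
Blended shares (75% clients served + 25% headcount): Central Housing 0.2451; Winslow Advocacy 0.0928; Valley Literacy 0.2504; Pioneer Outreach 0.1778; Hillcrest Nutrition 0.2339.
Raw shares: Central Housing 79,007.25; Winslow Advocacy 29,899.58; Valley Literacy 80,704.67; Pioneer Outreach 57,298.81; Hillcrest Nutrition 75,389.69.
At nearest $100: Central Housing $79,000; Winslow Advocacy $29,900; Valley Literacy $80,700; Pioneer Outreach $57,300; Hillcrest Nutrition $75,400. Sum = $322,300.
Sum already equals the total — no adjustment.

Central Housing: $79,000 · Winslow Advocacy: $29,900 · Valley Literacy: $80,700 · Pioneer Outreach: $57,300 · Hillcrest Nutrition: $75,400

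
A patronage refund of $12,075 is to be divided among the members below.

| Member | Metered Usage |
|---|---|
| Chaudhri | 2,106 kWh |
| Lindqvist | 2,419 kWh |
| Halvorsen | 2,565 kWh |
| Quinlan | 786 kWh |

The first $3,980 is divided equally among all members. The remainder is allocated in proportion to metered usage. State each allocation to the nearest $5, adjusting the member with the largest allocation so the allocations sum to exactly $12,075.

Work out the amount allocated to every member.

First tranche $3,980 split equally: $995 each.
Remainder $8,095 by metered usage (total 7,876): Chaudhri 2,164.56 → $2,165; Lindqvist 2,486.26 → $2,485; Halvorsen 2,636.32 → $2,635; Quinlan 807.86 → $810.
Totals: Chaudhri $995 + $2,165 = $3,160; Lindqvist $995 + $2,485 = $3,480; Halvorsen $995 + $2,635 = $3,630; Quinlan $995 + $810 = $1,805.

Chaudhri: $3,160 · Lindqvist: $3,480 · Halvorsen: $3,630 · Quinlan: $1,805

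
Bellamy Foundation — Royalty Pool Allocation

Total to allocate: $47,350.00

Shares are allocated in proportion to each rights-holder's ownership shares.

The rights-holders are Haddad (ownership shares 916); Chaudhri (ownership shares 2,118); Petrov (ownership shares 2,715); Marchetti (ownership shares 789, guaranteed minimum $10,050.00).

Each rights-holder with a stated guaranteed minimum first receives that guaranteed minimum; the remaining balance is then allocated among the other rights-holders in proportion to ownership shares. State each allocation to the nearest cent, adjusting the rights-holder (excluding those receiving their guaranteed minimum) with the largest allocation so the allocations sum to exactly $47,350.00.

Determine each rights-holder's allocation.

Haddad: $5,943.09; Chaudhri: $13,741.76; Petrov: $17,615.15; Marchetti: $10,050.00

Guaranteed amounts: Marchetti $10,050.00. Remaining pool $37,300.00.
Remaining pool split over remaining ownership shares 5,749: Haddad 5,943.0858 → $5,943.09; Chaudhri 13,741.7638 → $13,741.76; Petrov 17,615.1505 → $17,615.15.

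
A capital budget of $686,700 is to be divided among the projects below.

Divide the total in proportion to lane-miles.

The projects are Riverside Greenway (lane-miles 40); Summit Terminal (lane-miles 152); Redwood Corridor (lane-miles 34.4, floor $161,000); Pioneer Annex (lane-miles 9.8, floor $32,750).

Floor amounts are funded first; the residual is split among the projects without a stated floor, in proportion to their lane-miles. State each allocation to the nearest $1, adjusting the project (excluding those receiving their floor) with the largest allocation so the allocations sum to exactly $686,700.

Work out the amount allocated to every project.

Riverside Greenway: $102,698 · Summit Terminal: $390,252 · Redwood Corridor: $161,000 · Pioneer Annex: $32,750

Minimums first: Redwood Corridor $161,000; Pioneer Annex $32,750. Residual $492,950.
Residual split over remaining lane-miles 192: Riverside Greenway 102,697.92 → $102,698; Summit Terminal 390,252.08 → $390,252.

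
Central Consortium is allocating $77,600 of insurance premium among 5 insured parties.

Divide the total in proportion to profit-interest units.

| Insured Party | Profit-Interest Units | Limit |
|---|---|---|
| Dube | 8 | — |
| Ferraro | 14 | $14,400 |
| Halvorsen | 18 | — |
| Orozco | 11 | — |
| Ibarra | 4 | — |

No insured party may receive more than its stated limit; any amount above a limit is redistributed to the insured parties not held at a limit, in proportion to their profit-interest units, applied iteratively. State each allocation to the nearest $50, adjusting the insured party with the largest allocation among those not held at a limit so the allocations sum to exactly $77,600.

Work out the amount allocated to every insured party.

Total profit-interest units = 55.
Proportional shares (ignoring caps): Dube 11,287.27; Ferraro 19,752.73; Halvorsen 25,396.36; Orozco 15,520.00; Ibarra 5,643.64.
Cap binds for Ferraro ($14,400); balance $63,200 reallocated over remaining profit-interest units 41.
Shares after redistribution: Dube 12,331.71 → $12,350; Halvorsen 27,746.34 → $27,750; Orozco 16,956.10 → $16,950; Ibarra 6,165.85 → $6,150.

Dube: $12,350; Ferraro: $14,400; Halvorsen: $27,750; Orozco: $16,950; Ibarra: $6,150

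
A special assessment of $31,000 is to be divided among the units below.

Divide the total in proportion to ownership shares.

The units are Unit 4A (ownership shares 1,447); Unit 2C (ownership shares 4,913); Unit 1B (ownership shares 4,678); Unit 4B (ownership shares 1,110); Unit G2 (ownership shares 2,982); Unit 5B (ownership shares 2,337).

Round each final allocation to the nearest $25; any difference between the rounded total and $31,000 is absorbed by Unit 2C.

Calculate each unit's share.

Unit 4A: $2,575 | Unit 2C: $8,700 | Unit 1B: $8,300 | Unit 4B: $1,975 | Unit G2: $5,300 | Unit 5B: $4,150

Sum of ownership shares: 17,467.
Raw shares: Unit 4A 1,447/17,467 × $31,000 = 2,568.10; Unit 2C 4,913/17,467 × $31,000 = 8,719.47; Unit 1B 4,678/17,467 × $31,000 = 8,302.40; Unit 4B 1,110/17,467 × $31,000 = 1,970.00; Unit G2 2,982/17,467 × $31,000 = 5,292.38; Unit 5B 2,337/17,467 × $31,000 = 4,147.65.
Rounded to nearest $25: Unit 4A $2,575; Unit 2C $8,725; Unit 1B $8,300; Unit 4B $1,975; Unit G2 $5,300; Unit 5B $4,150. Sum = $31,025.
Difference $31,000 − $31,025 = −$25 applied to Unit 2C: Unit 2C becomes $8,700.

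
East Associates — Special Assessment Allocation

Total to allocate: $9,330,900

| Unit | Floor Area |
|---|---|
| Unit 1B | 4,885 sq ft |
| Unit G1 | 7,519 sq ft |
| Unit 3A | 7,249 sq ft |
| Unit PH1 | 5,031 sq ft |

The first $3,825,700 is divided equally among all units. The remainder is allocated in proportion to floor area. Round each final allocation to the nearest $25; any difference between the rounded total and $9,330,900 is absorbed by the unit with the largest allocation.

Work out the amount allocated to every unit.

Unit 1B: $2,045,900 | Unit G1: $2,633,375 | Unit 3A: $2,573,150 | Unit PH1: $2,078,475

First tranche $3,825,700 split equally: $956,425 each.
Remainder $5,505,200 by floor area (total 24,684): Unit 1B 1,089,487.20 → $1,089,475; Unit G1 1,676,940.48 → $1,676,950; Unit 3A 1,616,723.17 → $1,616,725; Unit PH1 1,122,049.15 → $1,122,050.
Totals: Unit 1B $956,425 + $1,089,475 = $2,045,900; Unit G1 $956,425 + $1,676,950 = $2,633,375; Unit 3A $956,425 + $1,616,725 = $2,573,150; Unit PH1 $956,425 + $1,122,050 = $2,078,475.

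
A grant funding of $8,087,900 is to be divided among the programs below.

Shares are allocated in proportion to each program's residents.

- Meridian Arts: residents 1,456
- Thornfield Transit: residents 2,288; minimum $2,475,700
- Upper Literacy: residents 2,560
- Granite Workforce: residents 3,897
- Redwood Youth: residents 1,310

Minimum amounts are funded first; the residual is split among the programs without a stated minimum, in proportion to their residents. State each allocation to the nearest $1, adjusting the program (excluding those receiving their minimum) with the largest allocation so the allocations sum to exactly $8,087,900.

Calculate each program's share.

Meridian Arts: $885,977 · Thornfield Transit: $2,475,700 · Upper Literacy: $1,557,761 · Granite Workforce: $2,371,326 · Redwood Youth: $797,136

Guaranteed amounts: Thornfield Transit $2,475,700. Balance $5,612,200.
Balance split over remaining residents 9,223: Meridian Arts 885,976.71 → $885,977; Upper Literacy 1,557,761.25 → $1,557,761; Granite Workforce 2,371,326.40 → $2,371,326; Redwood Youth 797,135.64 → $797,136.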